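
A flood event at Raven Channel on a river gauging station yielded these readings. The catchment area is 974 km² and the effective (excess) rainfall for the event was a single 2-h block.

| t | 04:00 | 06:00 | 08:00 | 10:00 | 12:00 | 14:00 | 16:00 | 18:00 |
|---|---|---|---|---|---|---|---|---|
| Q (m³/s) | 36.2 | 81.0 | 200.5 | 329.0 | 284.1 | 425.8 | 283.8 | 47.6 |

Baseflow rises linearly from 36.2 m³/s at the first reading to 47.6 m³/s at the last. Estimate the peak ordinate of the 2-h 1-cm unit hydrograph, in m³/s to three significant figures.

U_p ≈ 381 m³/s

Direct runoff: 0.00, 43.17, 161.04, 287.91, 241.39, 381.46, 237.83, 0.00 m³/s; ΣQ_DR = 1353 m³/s, peak = 381.46 m³/s.
Runoff depth d = ΣQ_DR·Δt / A = 1353 × 7200 / (974 km²) = 10.00 mm.
The 1-cm UH is the DRH scaled by (10 mm)/d, so U_p = 381.46 × 10/10.00 = 381 m³/s.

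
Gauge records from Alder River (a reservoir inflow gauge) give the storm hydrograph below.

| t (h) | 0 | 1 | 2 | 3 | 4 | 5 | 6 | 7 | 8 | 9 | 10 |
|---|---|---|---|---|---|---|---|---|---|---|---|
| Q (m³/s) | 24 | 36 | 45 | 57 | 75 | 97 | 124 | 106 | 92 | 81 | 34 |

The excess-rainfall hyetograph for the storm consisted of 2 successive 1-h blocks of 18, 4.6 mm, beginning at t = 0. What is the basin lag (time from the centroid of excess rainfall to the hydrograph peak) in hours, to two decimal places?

t_L ≈ 5.30 h

Centroid of excess rainfall: t_c = Σ P_i·t̄_i / ΣP_i = 0.7035 h (block centres at 0.5, 1.5 h).
Hydrograph peak occurs at t = 6 h, so basin lag t_L = 6 − 0.7035 = 5.30 h.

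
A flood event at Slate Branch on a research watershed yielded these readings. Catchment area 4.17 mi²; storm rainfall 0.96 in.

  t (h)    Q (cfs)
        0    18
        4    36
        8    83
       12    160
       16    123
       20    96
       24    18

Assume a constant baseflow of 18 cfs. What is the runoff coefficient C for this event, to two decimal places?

ΣQ_DR = 408.0 cfs; V = ΣQ_DR·Δt = 5.875 × 10^6 ft³.
Runoff depth d = V / A = 0.6065 in.
C = d / P = 0.6065 / 0.96 = 0.63.

C ≈ 0.63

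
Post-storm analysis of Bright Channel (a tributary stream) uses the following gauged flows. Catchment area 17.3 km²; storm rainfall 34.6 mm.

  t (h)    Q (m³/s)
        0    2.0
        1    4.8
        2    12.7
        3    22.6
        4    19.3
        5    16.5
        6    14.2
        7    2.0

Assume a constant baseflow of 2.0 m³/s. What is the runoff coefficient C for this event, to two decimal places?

C ≈ 0.47

ΣQ_DR = 78.10 m³/s; V = ΣQ_DR·Δt = 2.812 × 10^5 m³.
Runoff depth d = V / A = 16.25 mm.
C = d / P = 16.25 / 34.6 = 0.47.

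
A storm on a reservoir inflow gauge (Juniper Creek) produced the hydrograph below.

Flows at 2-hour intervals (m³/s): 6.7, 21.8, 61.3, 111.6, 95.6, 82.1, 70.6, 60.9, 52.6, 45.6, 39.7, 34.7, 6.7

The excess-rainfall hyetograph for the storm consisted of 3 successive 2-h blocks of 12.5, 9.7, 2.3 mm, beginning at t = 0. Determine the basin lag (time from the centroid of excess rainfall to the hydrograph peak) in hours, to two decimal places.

t_L ≈ 3.83 h

Centroid of excess rainfall: t_c = Σ P_i·t̄_i / ΣP_i = 2.1673 h (block centres at 1, 3, 5 h).
Hydrograph peak occurs at t = 6 h, so basin lag t_L = 6 − 2.1673 = 3.83 h.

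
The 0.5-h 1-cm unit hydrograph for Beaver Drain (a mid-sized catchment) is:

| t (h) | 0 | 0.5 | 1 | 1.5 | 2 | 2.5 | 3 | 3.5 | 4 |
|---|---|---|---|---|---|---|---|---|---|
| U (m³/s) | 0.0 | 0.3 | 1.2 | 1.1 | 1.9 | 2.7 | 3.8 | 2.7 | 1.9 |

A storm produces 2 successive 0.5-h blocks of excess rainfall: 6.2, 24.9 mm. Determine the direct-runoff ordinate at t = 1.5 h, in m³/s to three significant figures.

Q ≈ 3.67 m³/s

By discrete convolution, Q_j = Σ (P_i / 10 mm) · U_{j−i}.
At t = 1.5 h (j=3): Q = (6.2/10)·1.1 + (24.9/10)·1.2 = 3.67 m³/s.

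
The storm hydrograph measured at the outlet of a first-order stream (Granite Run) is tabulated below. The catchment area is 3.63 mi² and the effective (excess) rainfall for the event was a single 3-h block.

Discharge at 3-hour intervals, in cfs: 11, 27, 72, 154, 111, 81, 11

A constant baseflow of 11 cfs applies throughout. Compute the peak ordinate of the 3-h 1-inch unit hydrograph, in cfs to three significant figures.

Direct runoff: 0.0, 16.0, 61.0, 143.0, 100.0, 70.0, 0.0 cfs; ΣQ_DR = 390.0 cfs, peak = 143.0 cfs.
Runoff depth d = ΣQ_DR·Δt / A = 390.0 × 10800 / (3.63 mi²) = 0.4995 in.
The 1-inch UH is the DRH scaled by (1 in)/d, so U_p = 143.0 × 1/0.4995 = 286 cfs.

U_p ≈ 286 cfs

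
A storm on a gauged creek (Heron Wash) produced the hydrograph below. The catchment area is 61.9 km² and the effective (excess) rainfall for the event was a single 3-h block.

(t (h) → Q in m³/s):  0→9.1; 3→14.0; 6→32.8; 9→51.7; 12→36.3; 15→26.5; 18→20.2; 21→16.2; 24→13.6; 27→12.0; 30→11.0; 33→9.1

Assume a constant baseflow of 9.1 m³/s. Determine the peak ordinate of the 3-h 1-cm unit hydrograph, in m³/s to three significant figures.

Direct runoff: 0.0, 4.9, 23.7, 42.6, 27.2, 17.4, 11.1, 7.1, 4.5, 2.9, 1.9, 0.0 m³/s; ΣQ_DR = 143.3 m³/s, peak = 42.6 m³/s.
Runoff depth d = ΣQ_DR·Δt / A = 143.3 × 10800 / (61.9 km²) = 25.00 mm.
The 1-cm UH is the DRH scaled by (10 mm)/d, so U_p = 42.6 × 10/25.00 = 17.0 m³/s.

U_p ≈ 17.0 m³/s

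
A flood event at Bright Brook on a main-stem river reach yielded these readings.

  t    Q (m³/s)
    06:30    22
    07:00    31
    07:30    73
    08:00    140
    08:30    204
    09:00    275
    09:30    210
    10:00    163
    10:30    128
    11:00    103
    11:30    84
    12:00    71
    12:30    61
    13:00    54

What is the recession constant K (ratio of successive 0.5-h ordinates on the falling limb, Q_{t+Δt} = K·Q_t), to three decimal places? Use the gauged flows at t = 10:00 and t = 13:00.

Using the recession-limb readings at t = 10:00 and t = 13:00: Q falls from 163 to 54 m³/s over 6 intervals.
K = (Q₂/Q₁)^(1/6) = (54/163)^(1/6) = 0.832.

K ≈ 0.832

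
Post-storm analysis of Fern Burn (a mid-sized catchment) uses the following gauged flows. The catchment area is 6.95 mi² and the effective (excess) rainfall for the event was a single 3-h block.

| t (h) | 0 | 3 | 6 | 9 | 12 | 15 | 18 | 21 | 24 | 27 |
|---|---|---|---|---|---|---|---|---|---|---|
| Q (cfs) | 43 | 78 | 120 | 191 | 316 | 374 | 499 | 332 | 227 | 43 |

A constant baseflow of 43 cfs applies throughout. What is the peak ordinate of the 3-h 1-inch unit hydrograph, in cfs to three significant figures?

Direct runoff: 0.0, 35.0, 77.0, 148.0, 273.0, 331.0, 456.0, 289.0, 184.0, 0.0 cfs; ΣQ_DR = 1793 cfs, peak = 456.0 cfs.
Runoff depth d = ΣQ_DR·Δt / A = 1793 × 10800 / (6.95 mi²) = 1.199 in.
The 1-inch UH is the DRH scaled by (1 in)/d, so U_p = 456.0 × 1/1.199 = 380 cfs.

U_p ≈ 380 cfs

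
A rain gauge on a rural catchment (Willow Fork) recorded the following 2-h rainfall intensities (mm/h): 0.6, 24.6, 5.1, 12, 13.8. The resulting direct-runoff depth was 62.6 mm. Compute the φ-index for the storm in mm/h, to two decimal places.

φ ≈ 6.37 mm/h

Only the 3 blocks with intensity above φ contribute runoff: 24.6, 12, 13.8 mm/h.
Σ(I−φ)·Δt = d  ⇒  (24.6+12+13.8 − 3φ)·2 = 62.6
φ = (50.40 − 62.6/2) / 3 = 6.37 mm/h.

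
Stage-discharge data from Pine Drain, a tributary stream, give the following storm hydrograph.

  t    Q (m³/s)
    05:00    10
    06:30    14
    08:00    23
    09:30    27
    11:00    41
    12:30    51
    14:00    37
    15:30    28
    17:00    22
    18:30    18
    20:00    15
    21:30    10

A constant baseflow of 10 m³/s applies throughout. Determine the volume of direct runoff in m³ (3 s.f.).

V ≈ 9.50 × 10^5 m³

Direct-runoff ordinates (Q − Q_b): 0.0, 4.0, 13.0, 17.0, 31.0, 41.0, 27.0, 18.0, 12.0, 8.0, 5.0, 0.0 m³/s.
ΣQ_DR = 176.0 m³/s.
With Δt = 1.5 h = 5400 s, V = ΣQ_DR · Δt = 176.0 × 5400 = 9.50 × 10^5 m³.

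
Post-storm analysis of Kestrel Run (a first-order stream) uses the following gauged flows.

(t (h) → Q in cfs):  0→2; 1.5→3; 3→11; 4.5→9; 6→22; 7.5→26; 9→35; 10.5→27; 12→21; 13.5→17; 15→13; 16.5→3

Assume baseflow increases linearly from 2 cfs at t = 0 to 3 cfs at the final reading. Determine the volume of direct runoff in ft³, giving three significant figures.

V ≈ 8.59 × 10^5 ft³

Direct-runoff ordinates (Q − Q_b): 0.00, 0.91, 8.82, 6.73, 19.64, 23.55, 32.45, 24.36, 18.27, 14.18, 10.09, 0.00 cfs.
ΣQ_DR = 159.0 cfs.
With Δt = 1.5 h = 5400 s, V = ΣQ_DR · Δt = 159.0 × 5400 = 8.59 × 10^5 ft³.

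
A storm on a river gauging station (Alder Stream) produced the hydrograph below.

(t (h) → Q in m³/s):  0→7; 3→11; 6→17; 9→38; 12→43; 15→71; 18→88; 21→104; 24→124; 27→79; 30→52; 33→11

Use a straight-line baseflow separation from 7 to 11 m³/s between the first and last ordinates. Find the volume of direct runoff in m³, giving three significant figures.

V ≈ 5.80 × 10^6 m³

Direct-runoff ordinates (Q − Q_b): 0.00, 3.64, 9.27, 29.91, 34.55, 62.18, 78.82, 94.45, 114.09, 68.73, 41.36, 0.00 m³/s.
ΣQ_DR = 537.0 m³/s.
With Δt = 3 h = 10800 s, V = ΣQ_DR · Δt = 537.0 × 10800 = 5.80 × 10^6 m³.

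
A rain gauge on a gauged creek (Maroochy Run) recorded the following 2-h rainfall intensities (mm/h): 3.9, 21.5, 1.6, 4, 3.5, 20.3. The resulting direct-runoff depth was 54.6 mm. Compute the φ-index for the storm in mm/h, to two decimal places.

Only the 2 blocks with intensity above φ contribute runoff: 21.5, 20.3 mm/h.
Σ(I−φ)·Δt = d  ⇒  (21.5+20.3 − 2φ)·2 = 54.6
φ = (41.80 − 54.6/2) / 2 = 7.25 mm/h.

φ ≈ 7.25 mm/h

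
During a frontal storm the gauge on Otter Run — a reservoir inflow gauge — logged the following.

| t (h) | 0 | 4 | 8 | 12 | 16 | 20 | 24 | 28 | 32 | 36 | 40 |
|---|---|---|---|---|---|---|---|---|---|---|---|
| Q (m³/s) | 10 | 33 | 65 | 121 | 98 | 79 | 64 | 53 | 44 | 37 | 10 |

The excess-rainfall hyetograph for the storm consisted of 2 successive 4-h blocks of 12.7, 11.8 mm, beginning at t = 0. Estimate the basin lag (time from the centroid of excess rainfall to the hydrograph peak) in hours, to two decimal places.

t_L ≈ 8.07 h

Centroid of excess rainfall: t_c = Σ P_i·t̄_i / ΣP_i = 3.9265 h (block centres at 2, 6 h).
Hydrograph peak occurs at t = 12 h, so basin lag t_L = 12 − 3.9265 = 8.07 h.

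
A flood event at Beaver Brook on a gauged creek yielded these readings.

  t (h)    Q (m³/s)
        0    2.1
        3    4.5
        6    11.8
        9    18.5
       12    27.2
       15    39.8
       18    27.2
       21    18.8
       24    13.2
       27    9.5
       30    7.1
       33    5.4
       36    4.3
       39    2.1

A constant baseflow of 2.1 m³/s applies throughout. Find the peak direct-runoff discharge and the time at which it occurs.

Q_p = 37.7 m³/s at t = 15 h

Subtracting baseflow gives direct-runoff ordinates: 0.0, 2.4, 9.7, 16.4, 25.1, 37.7, 25.1, 16.7, 11.1, 7.4, 5.0, 3.3, 2.2, 0.0 m³/s.
The maximum is 37.7 m³/s, occurring at the reading for t = 15 h.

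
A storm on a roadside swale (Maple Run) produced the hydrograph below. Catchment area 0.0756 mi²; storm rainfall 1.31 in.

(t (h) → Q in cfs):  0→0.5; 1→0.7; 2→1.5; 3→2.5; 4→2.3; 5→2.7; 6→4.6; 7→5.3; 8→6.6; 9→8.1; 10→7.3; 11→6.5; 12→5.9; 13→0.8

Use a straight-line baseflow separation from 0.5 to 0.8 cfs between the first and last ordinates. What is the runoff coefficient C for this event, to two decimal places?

C ≈ 0.72

ΣQ_DR = 46.20 cfs; V = ΣQ_DR·Δt = 1.663 × 10^5 ft³.
Runoff depth d = V / A = 0.9470 in.
C = d / P = 0.9470 / 1.31 = 0.72.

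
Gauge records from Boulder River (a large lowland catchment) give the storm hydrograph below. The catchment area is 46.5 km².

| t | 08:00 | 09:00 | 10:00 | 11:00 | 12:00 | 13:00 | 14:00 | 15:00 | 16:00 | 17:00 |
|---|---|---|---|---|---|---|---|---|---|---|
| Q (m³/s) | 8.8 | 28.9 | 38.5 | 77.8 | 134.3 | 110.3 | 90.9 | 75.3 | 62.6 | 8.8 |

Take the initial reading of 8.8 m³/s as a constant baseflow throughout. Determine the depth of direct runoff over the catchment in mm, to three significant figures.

d ≈ 42.4 mm

Direct runoff: 0.0, 20.1, 29.7, 69.0, 125.5, 101.5, 82.1, 66.5, 53.8, 0.0 m³/s; ΣQ_DR = 548.2 m³/s.
V = ΣQ_DR · Δt = 548.2 × 3600 s = 1.974 × 10^6 m³.
Over A = 46.5 km², depth = V / A = 42.4 mm.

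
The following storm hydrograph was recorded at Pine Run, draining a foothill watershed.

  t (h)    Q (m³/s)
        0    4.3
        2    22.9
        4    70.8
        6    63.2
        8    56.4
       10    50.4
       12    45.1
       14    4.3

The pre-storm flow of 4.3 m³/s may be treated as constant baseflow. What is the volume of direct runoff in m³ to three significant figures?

Direct-runoff ordinates (Q − Q_b): 0.0, 18.6, 66.5, 58.9, 52.1, 46.1, 40.8, 0.0 m³/s.
ΣQ_DR = 283.0 m³/s.
With Δt = 2 h = 7200 s, V = ΣQ_DR · Δt = 283.0 × 7200 = 2.04 × 10^6 m³.

V ≈ 2.04 × 10^6 m³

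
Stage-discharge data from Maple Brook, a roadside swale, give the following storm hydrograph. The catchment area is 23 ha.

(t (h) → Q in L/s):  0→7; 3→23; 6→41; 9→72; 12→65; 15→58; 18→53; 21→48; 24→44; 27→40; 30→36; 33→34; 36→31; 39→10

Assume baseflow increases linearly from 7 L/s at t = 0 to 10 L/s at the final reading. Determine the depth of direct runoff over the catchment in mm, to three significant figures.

d ≈ 20.8 mm

Direct runoff: 0.00, 15.77, 33.54, 64.31, 57.08, 49.85, 44.62, 39.38, 35.15, 30.92, 26.69, 24.46, 21.23, 0.00 L/s; ΣQ_DR = 443.0 L/s.
V = ΣQ_DR · Δt = 443.0 × 10800 s = 4.784 × 10^6 L.
Over A = 23 ha, depth = V / A = 20.8 mm.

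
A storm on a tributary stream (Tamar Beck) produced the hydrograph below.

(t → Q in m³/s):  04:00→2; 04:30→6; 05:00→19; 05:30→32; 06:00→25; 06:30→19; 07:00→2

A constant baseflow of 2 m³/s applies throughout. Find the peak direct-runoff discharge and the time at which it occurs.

Q_p = 30.0 m³/s at t = 05:30

Subtracting baseflow gives direct-runoff ordinates: 0.0, 4.0, 17.0, 30.0, 23.0, 17.0, 0.0 m³/s.
The maximum is 30.0 m³/s, occurring at the reading for t = 05:30.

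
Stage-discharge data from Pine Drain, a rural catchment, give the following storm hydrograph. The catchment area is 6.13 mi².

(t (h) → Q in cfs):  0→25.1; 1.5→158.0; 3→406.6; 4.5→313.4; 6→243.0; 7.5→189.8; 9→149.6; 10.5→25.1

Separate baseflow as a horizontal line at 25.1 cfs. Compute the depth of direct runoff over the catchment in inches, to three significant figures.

Direct runoff: 0.0, 132.9, 381.5, 288.3, 217.9, 164.7, 124.5, 0.0 cfs; ΣQ_DR = 1310 cfs.
V = ΣQ_DR · Δt = 1310 × 5400 s = 7.073 × 10^6 ft³.
Over A = 6.13 mi², depth = V / A = 0.497 in.

d ≈ 0.497 in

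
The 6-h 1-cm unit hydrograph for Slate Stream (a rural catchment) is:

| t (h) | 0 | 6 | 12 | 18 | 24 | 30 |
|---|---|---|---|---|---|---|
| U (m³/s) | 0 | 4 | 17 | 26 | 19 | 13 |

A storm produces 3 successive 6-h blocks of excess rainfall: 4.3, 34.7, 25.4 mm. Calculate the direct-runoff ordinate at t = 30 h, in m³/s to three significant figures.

By discrete convolution, Q_j = Σ (P_i / 10 mm) · U_{j−i}.
At t = 30 h (j=5): Q = (4.3/10)·13 + (34.7/10)·19 + (25.4/10)·26 = 138 m³/s.

Q ≈ 138 m³/s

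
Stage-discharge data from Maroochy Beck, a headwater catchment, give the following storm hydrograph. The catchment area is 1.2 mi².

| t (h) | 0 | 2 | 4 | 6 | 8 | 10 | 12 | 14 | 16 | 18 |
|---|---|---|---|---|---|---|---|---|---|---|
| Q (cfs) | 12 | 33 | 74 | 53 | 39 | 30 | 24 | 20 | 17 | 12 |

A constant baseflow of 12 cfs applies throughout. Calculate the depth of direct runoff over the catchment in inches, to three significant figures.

d ≈ 0.501 in

Direct runoff: 0.0, 21.0, 62.0, 41.0, 27.0, 18.0, 12.0, 8.0, 5.0, 0.0 cfs; ΣQ_DR = 194.0 cfs.
V = ΣQ_DR · Δt = 194.0 × 7200 s = 1.397 × 10^6 ft³.
Over A = 1.2 mi², depth = V / A = 0.501 in.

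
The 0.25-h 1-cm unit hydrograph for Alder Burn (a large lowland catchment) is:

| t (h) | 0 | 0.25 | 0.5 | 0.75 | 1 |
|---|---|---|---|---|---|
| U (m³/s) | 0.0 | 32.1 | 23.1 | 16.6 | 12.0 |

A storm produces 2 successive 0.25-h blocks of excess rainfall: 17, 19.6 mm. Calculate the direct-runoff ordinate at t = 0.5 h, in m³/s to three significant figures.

By discrete convolution, Q_j = Σ (P_i / 10 mm) · U_{j−i}.
At t = 0.5 h (j=2): Q = (17/10)·23.1 + (19.6/10)·32.1 = 102 m³/s.

Q ≈ 102 m³/s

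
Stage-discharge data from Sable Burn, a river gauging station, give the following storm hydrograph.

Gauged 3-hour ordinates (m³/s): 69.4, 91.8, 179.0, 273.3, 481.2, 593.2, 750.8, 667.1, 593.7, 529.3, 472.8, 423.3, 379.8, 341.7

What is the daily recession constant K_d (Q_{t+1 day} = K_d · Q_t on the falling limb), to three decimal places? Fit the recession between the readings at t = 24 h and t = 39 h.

Between t = 24 h and t = 39 h the flow falls from 593.7 to 341.7 m³/s over 5×3 h = 15 h.
Per-interval ratio K = (341.7/593.7)^(1/5) = 0.8954; K_d = K^(24/3) = 0.413.

K_d ≈ 0.413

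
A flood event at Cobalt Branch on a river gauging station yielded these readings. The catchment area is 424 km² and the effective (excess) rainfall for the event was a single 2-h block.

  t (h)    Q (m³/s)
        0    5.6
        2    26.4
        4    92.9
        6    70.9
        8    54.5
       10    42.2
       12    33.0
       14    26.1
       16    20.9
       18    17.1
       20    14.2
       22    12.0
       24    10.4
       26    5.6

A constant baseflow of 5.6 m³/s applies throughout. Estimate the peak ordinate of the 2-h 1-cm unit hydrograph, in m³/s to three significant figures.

U_p ≈ 145 m³/s

Direct runoff: 0.0, 20.8, 87.3, 65.3, 48.9, 36.6, 27.4, 20.5, 15.3, 11.5, 8.6, 6.4, 4.8, 0.0 m³/s; ΣQ_DR = 353.4 m³/s, peak = 87.3 m³/s.
Runoff depth d = ΣQ_DR·Δt / A = 353.4 × 7200 / (424 km²) = 6.001 mm.
The 1-cm UH is the DRH scaled by (10 mm)/d, so U_p = 87.3 × 10/6.001 = 145 m³/s.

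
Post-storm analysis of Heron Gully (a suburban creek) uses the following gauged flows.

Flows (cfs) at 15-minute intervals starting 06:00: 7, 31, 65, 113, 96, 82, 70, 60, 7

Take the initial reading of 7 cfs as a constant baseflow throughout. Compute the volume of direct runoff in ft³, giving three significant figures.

Direct-runoff ordinates (Q − Q_b): 0.0, 24.0, 58.0, 106.0, 89.0, 75.0, 63.0, 53.0, 0.0 cfs.
ΣQ_DR = 468.0 cfs.
With Δt = 0.25 h = 900 s, V = ΣQ_DR · Δt = 468.0 × 900 = 4.21 × 10^5 ft³.

V ≈ 4.21 × 10^5 ft³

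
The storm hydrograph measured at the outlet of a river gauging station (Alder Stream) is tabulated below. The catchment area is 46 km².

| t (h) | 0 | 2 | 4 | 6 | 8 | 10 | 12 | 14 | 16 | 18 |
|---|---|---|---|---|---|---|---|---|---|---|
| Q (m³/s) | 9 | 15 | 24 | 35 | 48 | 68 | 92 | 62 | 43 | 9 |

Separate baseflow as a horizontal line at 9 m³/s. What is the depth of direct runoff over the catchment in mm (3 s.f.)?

d ≈ 49.3 mm

Direct runoff: 0.0, 6.0, 15.0, 26.0, 39.0, 59.0, 83.0, 53.0, 34.0, 0.0 m³/s; ΣQ_DR = 315.0 m³/s.
V = ΣQ_DR · Δt = 315.0 × 7200 s = 2.268 × 10^6 m³.
Over A = 46 km², depth = V / A = 49.3 mm.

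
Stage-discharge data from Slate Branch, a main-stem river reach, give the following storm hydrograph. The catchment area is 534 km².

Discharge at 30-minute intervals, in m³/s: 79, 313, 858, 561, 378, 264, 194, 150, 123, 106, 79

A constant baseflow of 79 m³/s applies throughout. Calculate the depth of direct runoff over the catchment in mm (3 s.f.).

Direct runoff: 0.0, 234.0, 779.0, 482.0, 299.0, 185.0, 115.0, 71.0, 44.0, 27.0, 0.0 m³/s; ΣQ_DR = 2236 m³/s.
V = ΣQ_DR · Δt = 2236 × 1800 s = 4.025 × 10^6 m³.
Over A = 534 km², depth = V / A = 7.54 mm.

d ≈ 7.54 mm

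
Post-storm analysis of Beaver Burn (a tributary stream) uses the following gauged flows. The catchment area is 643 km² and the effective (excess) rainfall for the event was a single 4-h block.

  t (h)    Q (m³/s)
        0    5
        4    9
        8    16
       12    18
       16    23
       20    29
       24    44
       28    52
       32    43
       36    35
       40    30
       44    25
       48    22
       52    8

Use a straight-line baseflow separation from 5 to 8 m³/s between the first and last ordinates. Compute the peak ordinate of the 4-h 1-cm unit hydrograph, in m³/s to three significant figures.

Direct runoff: 0.00, 3.77, 10.54, 12.31, 17.08, 22.85, 37.62, 45.38, 36.15, 27.92, 22.69, 17.46, 14.23, 0.00 m³/s; ΣQ_DR = 268.0 m³/s, peak = 45.38 m³/s.
Runoff depth d = ΣQ_DR·Δt / A = 268.0 × 14400 / (643 km²) = 6.002 mm.
The 1-cm UH is the DRH scaled by (10 mm)/d, so U_p = 45.38 × 10/6.002 = 75.6 m³/s.

U_p ≈ 75.6 m³/s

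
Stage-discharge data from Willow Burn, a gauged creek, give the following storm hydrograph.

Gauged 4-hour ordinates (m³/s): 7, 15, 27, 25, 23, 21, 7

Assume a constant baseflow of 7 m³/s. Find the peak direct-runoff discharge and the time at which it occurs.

Q_p = 20.0 m³/s at t = 8 h

Subtracting baseflow gives direct-runoff ordinates: 0.0, 8.0, 20.0, 18.0, 16.0, 14.0, 0.0 m³/s.
The maximum is 20.0 m³/s, occurring at the reading for t = 8 h.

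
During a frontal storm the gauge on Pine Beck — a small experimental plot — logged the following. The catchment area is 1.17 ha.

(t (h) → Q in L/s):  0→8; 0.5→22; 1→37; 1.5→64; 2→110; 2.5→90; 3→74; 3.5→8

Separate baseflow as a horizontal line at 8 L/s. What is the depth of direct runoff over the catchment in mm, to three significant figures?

Direct runoff: 0.0, 14.0, 29.0, 56.0, 102.0, 82.0, 66.0, 0.0 L/s; ΣQ_DR = 349.0 L/s.
V = ΣQ_DR · Δt = 349.0 × 1800 s = 6.282 × 10^5 L.
Over A = 1.17 ha, depth = V / A = 53.7 mm.

d ≈ 53.7 mm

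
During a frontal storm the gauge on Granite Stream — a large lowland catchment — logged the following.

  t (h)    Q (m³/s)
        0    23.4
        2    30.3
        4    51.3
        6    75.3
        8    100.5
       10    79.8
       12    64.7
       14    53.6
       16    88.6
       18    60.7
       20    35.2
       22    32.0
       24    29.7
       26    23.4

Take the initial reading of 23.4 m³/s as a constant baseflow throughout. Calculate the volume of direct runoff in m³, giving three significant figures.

V ≈ 3.03 × 10^6 m³

Direct-runoff ordinates (Q − Q_b): 0.0, 6.9, 27.9, 51.9, 77.1, 56.4, 41.3, 30.2, 65.2, 37.3, 11.8, 8.6, 6.3, 0.0 m³/s.
ΣQ_DR = 420.9 m³/s.
With Δt = 2 h = 7200 s, V = ΣQ_DR · Δt = 420.9 × 7200 = 3.03 × 10^6 m³.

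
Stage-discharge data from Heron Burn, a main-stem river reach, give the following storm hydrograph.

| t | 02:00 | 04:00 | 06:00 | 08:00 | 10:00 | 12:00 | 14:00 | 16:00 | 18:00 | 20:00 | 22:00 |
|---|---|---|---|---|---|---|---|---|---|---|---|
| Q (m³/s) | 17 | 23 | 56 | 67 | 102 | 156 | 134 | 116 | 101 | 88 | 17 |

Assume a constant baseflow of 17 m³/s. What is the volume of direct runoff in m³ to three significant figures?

Direct-runoff ordinates (Q − Q_b): 0.0, 6.0, 39.0, 50.0, 85.0, 139.0, 117.0, 99.0, 84.0, 71.0, 0.0 m³/s.
ΣQ_DR = 690.0 m³/s.
With Δt = 2 h = 7200 s, V = ΣQ_DR · Δt = 690.0 × 7200 = 4.97 × 10^6 m³.

V ≈ 4.97 × 10^6 m³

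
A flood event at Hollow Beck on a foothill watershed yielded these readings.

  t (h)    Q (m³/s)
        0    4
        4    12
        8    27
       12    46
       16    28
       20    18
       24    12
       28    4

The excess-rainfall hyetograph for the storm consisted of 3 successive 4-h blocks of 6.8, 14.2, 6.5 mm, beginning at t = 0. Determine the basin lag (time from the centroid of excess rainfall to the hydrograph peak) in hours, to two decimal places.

t_L ≈ 6.04 h

Centroid of excess rainfall: t_c = Σ P_i·t̄_i / ΣP_i = 5.9564 h (block centres at 2, 6, 10 h).
Hydrograph peak occurs at t = 12 h, so basin lag t_L = 12 − 5.9564 = 6.04 h.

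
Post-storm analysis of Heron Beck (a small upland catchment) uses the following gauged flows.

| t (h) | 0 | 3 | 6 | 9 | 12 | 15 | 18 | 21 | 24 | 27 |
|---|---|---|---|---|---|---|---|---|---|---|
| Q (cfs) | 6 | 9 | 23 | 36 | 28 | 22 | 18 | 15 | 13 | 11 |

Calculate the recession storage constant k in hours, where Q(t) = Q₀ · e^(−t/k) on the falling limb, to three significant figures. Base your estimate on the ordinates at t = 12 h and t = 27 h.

k ≈ 16.1 h

On the falling limb, Q drops from 28 to 11 cfs between t = 12 h and t = 27 h (Δt = 15 h).
k = −Δt / ln(Q₂/Q₁) = −15 / ln(11/28) = 16.1 h.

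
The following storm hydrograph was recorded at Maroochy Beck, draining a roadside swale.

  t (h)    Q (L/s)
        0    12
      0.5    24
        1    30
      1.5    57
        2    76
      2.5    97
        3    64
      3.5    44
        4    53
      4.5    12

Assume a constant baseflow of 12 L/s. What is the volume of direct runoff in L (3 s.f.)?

V ≈ 6.28 × 10^5 L

Direct-runoff ordinates (Q − Q_b): 0.0, 12.0, 18.0, 45.0, 64.0, 85.0, 52.0, 32.0, 41.0, 0.0 L/s.
ΣQ_DR = 349.0 L/s.
With Δt = 0.5 h = 1800 s, V = ΣQ_DR · Δt = 349.0 × 1800 = 6.28 × 10^5 L.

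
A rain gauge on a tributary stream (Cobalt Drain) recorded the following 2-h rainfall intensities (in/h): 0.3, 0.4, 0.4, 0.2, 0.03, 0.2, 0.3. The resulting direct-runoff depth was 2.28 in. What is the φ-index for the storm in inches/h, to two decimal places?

φ ≈ 0.11 in/h

Only the 6 blocks with intensity above φ contribute runoff: 0.3, 0.4, 0.4, 0.2, 0.2, 0.3 in/h.
Σ(I−φ)·Δt = d  ⇒  (0.3+0.4+0.4+0.2+0.2+0.3 − 6φ)·2 = 2.28
φ = (1.800 − 2.28/2) / 6 = 0.11 in/h.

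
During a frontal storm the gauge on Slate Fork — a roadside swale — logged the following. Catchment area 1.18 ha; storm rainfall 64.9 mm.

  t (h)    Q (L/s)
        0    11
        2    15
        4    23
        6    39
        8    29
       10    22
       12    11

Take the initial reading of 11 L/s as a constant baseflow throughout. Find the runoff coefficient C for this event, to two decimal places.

ΣQ_DR = 73.00 L/s; V = ΣQ_DR·Δt = 5.256 × 10^5 L.
Runoff depth d = V / A = 44.54 mm.
C = d / P = 44.54 / 64.9 = 0.69.

C ≈ 0.69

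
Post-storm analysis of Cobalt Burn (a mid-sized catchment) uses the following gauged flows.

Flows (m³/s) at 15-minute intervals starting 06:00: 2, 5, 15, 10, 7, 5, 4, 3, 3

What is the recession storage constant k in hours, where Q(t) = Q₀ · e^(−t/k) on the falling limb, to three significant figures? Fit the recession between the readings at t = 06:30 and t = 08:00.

k ≈ 0.932 h

On the falling limb, Q drops from 15 to 3 m³/s between t = 06:30 and t = 08:00 (Δt = 1.5 h).
k = −Δt / ln(Q₂/Q₁) = −1.5 / ln(3/15) = 0.932 h.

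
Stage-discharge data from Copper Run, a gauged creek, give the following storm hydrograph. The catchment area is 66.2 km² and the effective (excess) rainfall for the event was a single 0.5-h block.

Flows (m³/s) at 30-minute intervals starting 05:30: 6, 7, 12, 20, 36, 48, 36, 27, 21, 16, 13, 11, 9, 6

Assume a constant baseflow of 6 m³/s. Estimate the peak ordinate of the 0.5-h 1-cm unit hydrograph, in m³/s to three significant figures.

U_p ≈ 83.9 m³/s

Direct runoff: 0.0, 1.0, 6.0, 14.0, 30.0, 42.0, 30.0, 21.0, 15.0, 10.0, 7.0, 5.0, 3.0, 0.0 m³/s; ΣQ_DR = 184.0 m³/s, peak = 42.0 m³/s.
Runoff depth d = ΣQ_DR·Δt / A = 184.0 × 1800 / (66.2 km²) = 5.003 mm.
The 1-cm UH is the DRH scaled by (10 mm)/d, so U_p = 42.0 × 10/5.003 = 83.9 m³/s.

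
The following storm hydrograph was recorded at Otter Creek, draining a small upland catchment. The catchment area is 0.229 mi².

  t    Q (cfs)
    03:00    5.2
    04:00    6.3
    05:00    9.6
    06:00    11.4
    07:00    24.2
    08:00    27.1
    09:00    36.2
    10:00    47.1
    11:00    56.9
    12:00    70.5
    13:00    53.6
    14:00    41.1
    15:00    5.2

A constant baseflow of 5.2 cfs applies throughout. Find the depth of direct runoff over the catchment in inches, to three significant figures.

Direct runoff: 0.0, 1.1, 4.4, 6.2, 19.0, 21.9, 31.0, 41.9, 51.7, 65.3, 48.4, 35.9, 0.0 cfs; ΣQ_DR = 326.8 cfs.
V = ΣQ_DR · Δt = 326.8 × 3600 s = 1.176 × 10^6 ft³.
Over A = 0.229 mi², depth = V / A = 2.21 in.

d ≈ 2.21 in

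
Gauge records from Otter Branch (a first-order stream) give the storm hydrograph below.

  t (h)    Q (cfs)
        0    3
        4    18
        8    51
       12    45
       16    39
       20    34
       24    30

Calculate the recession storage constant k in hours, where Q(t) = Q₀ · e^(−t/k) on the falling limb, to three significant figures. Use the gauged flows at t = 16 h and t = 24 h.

On the falling limb, Q drops from 39 to 30 cfs between t = 16 h and t = 24 h (Δt = 8 h).
k = −Δt / ln(Q₂/Q₁) = −8 / ln(30/39) = 30.5 h.

k ≈ 30.5 h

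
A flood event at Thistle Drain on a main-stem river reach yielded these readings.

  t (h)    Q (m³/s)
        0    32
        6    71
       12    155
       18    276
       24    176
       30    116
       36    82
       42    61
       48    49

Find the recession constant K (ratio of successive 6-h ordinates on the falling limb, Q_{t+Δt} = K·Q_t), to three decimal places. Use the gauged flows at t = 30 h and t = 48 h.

Using the recession-limb readings at t = 30 h and t = 48 h: Q falls from 116 to 49 m³/s over 3 intervals.
K = (Q₂/Q₁)^(1/3) = (49/116)^(1/3) = 0.750.

K ≈ 0.750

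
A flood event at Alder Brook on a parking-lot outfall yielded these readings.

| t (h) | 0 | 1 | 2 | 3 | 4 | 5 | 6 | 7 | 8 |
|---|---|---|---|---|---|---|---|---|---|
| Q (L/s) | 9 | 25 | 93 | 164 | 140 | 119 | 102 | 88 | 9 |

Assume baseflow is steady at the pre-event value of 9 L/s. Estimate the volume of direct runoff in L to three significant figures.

V ≈ 2.40 × 10^6 L

Direct-runoff ordinates (Q − Q_b): 0.0, 16.0, 84.0, 155.0, 131.0, 110.0, 93.0, 79.0, 0.0 L/s.
ΣQ_DR = 668.0 L/s.
With Δt = 1 h = 3600 s, V = ΣQ_DR · Δt = 668.0 × 3600 = 2.40 × 10^6 L.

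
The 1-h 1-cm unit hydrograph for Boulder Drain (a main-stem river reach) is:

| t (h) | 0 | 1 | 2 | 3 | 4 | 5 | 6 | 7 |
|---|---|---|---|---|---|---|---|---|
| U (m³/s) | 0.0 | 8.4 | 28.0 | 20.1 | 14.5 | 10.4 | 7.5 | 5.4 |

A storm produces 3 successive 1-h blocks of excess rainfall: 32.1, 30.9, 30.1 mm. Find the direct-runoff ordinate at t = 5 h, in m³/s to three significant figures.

By discrete convolution, Q_j = Σ (P_i / 10 mm) · U_{j−i}.
At t = 5 h (j=5): Q = (32.1/10)·10.4 + (30.9/10)·14.5 + (30.1/10)·20.1 = 139 m³/s.

Q ≈ 139 m³/s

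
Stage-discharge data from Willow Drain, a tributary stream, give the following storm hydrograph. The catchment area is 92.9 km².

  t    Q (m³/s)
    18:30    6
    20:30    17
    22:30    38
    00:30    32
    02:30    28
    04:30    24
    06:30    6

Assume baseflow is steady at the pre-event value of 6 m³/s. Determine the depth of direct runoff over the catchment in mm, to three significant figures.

Direct runoff: 0.0, 11.0, 32.0, 26.0, 22.0, 18.0, 0.0 m³/s; ΣQ_DR = 109.0 m³/s.
V = ΣQ_DR · Δt = 109.0 × 7200 s = 7.848 × 10^5 m³.
Over A = 92.9 km², depth = V / A = 8.45 mm.

d ≈ 8.45 mm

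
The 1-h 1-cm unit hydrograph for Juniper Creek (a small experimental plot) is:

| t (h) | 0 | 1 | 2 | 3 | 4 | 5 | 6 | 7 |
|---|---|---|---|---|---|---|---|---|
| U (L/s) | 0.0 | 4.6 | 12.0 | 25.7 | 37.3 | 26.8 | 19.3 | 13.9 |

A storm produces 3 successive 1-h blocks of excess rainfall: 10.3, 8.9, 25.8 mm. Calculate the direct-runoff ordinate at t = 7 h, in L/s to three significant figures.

By discrete convolution, Q_j = Σ (P_i / 10 mm) · U_{j−i}.
At t = 7 h (j=7): Q = (10.3/10)·13.9 + (8.9/10)·19.3 + (25.8/10)·26.8 = 101 L/s.

Q ≈ 101 L/s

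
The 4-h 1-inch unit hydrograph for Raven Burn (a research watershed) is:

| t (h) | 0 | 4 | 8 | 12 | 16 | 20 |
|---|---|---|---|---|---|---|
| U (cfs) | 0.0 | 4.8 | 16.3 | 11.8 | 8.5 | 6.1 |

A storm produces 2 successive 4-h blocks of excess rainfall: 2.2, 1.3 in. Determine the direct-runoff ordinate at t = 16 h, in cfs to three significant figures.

Q ≈ 34.0 cfs

By discrete convolution, Q_j = Σ (P_i / 1 in) · U_{j−i}.
At t = 16 h (j=4): Q = (2.2/1)·8.5 + (1.3/1)·11.8 = 34.0 cfs.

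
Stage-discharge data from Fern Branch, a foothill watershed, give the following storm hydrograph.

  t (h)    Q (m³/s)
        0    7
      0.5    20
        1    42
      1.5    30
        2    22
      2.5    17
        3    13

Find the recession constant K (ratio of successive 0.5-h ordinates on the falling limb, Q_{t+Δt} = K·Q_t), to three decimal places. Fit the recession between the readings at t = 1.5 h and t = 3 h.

K ≈ 0.757

Using the recession-limb readings at t = 1.5 h and t = 3 h: Q falls from 30 to 13 m³/s over 3 intervals.
K = (Q₂/Q₁)^(1/3) = (13/30)^(1/3) = 0.757.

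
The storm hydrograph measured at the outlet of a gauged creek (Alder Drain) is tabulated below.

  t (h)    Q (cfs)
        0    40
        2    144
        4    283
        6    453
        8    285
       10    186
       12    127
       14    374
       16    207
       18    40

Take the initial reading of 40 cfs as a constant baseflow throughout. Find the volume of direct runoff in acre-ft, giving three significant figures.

Direct-runoff ordinates (Q − Q_b): 0.0, 104.0, 243.0, 413.0, 245.0, 146.0, 87.0, 334.0, 167.0, 0.0 cfs.
ΣQ_DR = 1739 cfs.
With Δt = 2 h = 7200 s, V = ΣQ_DR · Δt = 1739 × 7200 = 1.25 × 10^7 ft³ = 287 acre-ft.

V ≈ 287 acre-ft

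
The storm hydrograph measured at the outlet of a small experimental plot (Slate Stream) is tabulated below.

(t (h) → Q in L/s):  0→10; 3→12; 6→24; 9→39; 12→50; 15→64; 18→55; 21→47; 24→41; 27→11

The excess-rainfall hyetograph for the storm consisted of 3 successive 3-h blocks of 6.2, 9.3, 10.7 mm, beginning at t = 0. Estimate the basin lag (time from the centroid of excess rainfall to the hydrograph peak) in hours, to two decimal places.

t_L ≈ 9.98 h

Centroid of excess rainfall: t_c = Σ P_i·t̄_i / ΣP_i = 5.0153 h (block centres at 1.5, 4.5, 7.5 h).
Hydrograph peak occurs at t = 15 h, so basin lag t_L = 15 − 5.0153 = 9.98 h.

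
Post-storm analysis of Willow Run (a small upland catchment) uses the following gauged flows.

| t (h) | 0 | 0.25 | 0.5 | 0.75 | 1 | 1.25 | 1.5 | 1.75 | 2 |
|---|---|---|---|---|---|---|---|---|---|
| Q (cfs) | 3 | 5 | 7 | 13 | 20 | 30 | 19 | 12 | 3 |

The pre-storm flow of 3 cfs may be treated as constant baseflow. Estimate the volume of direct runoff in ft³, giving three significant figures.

Direct-runoff ordinates (Q − Q_b): 0.0, 2.0, 4.0, 10.0, 17.0, 27.0, 16.0, 9.0, 0.0 cfs.
ΣQ_DR = 85.00 cfs.
With Δt = 0.25 h = 900 s, V = ΣQ_DR · Δt = 85.00 × 900 = 76500 ft³.

V ≈ 76500 ft³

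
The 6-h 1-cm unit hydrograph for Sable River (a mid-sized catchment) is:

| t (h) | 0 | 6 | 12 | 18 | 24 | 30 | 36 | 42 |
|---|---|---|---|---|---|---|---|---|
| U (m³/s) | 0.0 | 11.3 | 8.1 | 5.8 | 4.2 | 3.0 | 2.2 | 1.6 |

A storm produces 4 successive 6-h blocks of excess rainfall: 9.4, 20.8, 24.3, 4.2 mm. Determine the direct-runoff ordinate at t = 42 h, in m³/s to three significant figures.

By discrete convolution, Q_j = Σ (P_i / 10 mm) · U_{j−i}.
At t = 42 h (j=7): Q = (9.4/10)·1.6 + (20.8/10)·2.2 + (24.3/10)·3.0 + (4.2/10)·4.2 = 15.1 m³/s.

Q ≈ 15.1 m³/s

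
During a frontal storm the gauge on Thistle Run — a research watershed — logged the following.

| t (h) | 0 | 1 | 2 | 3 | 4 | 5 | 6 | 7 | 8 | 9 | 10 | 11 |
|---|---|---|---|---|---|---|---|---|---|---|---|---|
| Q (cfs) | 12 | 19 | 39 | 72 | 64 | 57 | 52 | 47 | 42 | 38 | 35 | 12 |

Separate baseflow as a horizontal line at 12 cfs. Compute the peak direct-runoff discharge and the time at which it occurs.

Q_p = 60.0 cfs at t = 3 h

Subtracting baseflow gives direct-runoff ordinates: 0.0, 7.0, 27.0, 60.0, 52.0, 45.0, 40.0, 35.0, 30.0, 26.0, 23.0, 0.0 cfs.
The maximum is 60.0 cfs, occurring at the reading for t = 3 h.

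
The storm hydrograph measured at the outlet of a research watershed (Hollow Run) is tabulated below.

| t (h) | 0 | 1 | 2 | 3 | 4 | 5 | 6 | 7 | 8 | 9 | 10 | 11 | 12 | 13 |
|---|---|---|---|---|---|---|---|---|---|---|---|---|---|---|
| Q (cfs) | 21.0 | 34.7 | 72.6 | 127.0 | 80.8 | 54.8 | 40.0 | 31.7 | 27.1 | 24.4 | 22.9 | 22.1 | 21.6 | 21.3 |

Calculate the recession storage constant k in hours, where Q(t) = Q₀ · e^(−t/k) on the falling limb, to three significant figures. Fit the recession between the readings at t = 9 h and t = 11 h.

k ≈ 20.2 h

On the falling limb, Q drops from 24.4 to 22.1 cfs between t = 9 h and t = 11 h (Δt = 2 h).
k = −Δt / ln(Q₂/Q₁) = −2 / ln(22.1/24.4) = 20.2 h.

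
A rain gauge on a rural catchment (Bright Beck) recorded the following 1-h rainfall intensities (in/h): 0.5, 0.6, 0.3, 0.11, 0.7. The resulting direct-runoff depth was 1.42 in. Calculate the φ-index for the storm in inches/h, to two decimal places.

Only the 4 blocks with intensity above φ contribute runoff: 0.5, 0.6, 0.3, 0.7 in/h.
Σ(I−φ)·Δt = d  ⇒  (0.5+0.6+0.3+0.7 − 4φ)·1 = 1.42
φ = (2.100 − 1.42/1) / 4 = 0.17 in/h.

φ ≈ 0.17 in/h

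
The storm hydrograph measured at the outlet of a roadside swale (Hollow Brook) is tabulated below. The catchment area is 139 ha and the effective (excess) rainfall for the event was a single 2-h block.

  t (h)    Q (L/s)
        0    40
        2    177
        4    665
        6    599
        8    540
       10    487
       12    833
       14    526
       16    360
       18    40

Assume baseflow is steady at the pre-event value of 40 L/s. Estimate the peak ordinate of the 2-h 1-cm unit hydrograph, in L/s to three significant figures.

Direct runoff: 0.0, 137.0, 625.0, 559.0, 500.0, 447.0, 793.0, 486.0, 320.0, 0.0 L/s; ΣQ_DR = 3867 L/s, peak = 793.0 L/s.
Runoff depth d = ΣQ_DR·Δt / A = 3867 × 7200 / (139 ha) = 20.03 mm.
The 1-cm UH is the DRH scaled by (10 mm)/d, so U_p = 793.0 × 10/20.03 = 396 L/s.

U_p ≈ 396 L/s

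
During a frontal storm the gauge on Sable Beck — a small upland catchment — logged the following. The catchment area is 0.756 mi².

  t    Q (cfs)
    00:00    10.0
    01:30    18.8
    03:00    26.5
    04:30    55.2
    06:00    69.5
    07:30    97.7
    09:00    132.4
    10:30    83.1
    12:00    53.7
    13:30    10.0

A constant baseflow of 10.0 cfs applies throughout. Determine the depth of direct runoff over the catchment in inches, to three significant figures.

Direct runoff: 0.0, 8.8, 16.5, 45.2, 59.5, 87.7, 122.4, 73.1, 43.7, 0.0 cfs; ΣQ_DR = 456.9 cfs.
V = ΣQ_DR · Δt = 456.9 × 5400 s = 2.467 × 10^6 ft³.
Over A = 0.756 mi², depth = V / A = 1.40 in.

d ≈ 1.40 in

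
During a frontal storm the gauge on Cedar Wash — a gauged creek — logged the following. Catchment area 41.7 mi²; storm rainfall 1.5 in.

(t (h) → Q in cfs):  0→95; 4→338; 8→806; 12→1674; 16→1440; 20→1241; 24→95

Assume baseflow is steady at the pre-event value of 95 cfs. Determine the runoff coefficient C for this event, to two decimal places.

C ≈ 0.50

ΣQ_DR = 5024 cfs; V = ΣQ_DR·Δt = 7.235 × 10^7 ft³.
Runoff depth d = V / A = 0.7468 in.
C = d / P = 0.7468 / 1.5 = 0.50.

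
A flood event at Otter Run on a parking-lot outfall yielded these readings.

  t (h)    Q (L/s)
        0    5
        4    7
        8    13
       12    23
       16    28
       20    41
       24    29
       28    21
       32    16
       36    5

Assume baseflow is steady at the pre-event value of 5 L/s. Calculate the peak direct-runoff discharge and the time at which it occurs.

Q_p = 36.0 L/s at t = 20 h

Subtracting baseflow gives direct-runoff ordinates: 0.0, 2.0, 8.0, 18.0, 23.0, 36.0, 24.0, 16.0, 11.0, 0.0 L/s.
The maximum is 36.0 L/s, occurring at the reading for t = 20 h.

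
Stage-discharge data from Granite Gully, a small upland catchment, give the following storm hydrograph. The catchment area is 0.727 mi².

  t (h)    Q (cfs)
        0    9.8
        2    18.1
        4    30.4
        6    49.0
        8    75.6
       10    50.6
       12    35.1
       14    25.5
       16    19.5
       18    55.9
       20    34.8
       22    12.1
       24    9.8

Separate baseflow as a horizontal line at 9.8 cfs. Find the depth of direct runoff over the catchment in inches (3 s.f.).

d ≈ 1.27 in

Direct runoff: 0.0, 8.3, 20.6, 39.2, 65.8, 40.8, 25.3, 15.7, 9.7, 46.1, 25.0, 2.3, 0.0 cfs; ΣQ_DR = 298.8 cfs.
V = ΣQ_DR · Δt = 298.8 × 7200 s = 2.151 × 10^6 ft³.
Over A = 0.727 mi², depth = V / A = 1.27 in.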